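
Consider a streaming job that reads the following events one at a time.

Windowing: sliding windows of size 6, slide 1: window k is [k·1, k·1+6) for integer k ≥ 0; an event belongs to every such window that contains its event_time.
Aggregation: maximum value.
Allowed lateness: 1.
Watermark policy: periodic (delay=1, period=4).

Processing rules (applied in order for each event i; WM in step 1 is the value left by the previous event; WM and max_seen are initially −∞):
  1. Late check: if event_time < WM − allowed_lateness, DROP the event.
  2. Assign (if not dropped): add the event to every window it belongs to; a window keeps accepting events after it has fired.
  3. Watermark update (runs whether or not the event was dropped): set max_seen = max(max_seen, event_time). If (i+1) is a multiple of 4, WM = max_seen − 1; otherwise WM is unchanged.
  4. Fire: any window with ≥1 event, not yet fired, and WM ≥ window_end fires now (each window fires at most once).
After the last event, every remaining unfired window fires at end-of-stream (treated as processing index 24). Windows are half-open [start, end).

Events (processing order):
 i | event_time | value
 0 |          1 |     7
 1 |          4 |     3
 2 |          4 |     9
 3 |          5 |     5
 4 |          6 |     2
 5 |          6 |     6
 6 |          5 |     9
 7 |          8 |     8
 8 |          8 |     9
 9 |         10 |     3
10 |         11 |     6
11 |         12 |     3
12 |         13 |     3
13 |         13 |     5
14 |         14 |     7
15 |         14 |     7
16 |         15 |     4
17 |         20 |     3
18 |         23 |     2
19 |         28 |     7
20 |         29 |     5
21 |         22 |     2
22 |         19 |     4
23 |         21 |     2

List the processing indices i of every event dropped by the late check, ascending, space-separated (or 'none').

21 22 23

i=0 t=1 v=7: → [1,7),[0,6); WM=−∞
i=1 t=4 v=3: → [4,10),[3,9),[2,8),[1,7),[0,6); WM=−∞
i=2 t=4 v=9: → [4,10),[3,9),[2,8),[1,7),[0,6); WM=−∞
i=3 t=5 v=5: → [5,11),[4,10),[3,9),[2,8),[1,7),[0,6); WM=4
i=4 t=6 v=2: → [6,12),[5,11),[4,10),[3,9),[2,8),[1,7); WM=4
i=5 t=6 v=6: → [6,12),[5,11),[4,10),[3,9),[2,8),[1,7); WM=4
i=6 t=5 v=9: → [5,11),[4,10),[3,9),[2,8),[1,7),[0,6); WM=4
i=7 t=8 v=8: → [8,14),[7,13),[6,12),[5,11),[4,10),[3,9); WM=7; [0,6) fires=9 [1,7) fires=9
i=8 t=8 v=9: → [8,14),[7,13),[6,12),[5,11),[4,10),[3,9); WM=7
i=9 t=10 v=3: → [10,16),[9,15),[8,14),[7,13),[6,12),[5,11); WM=7
i=10 t=11 v=6: → [11,17),[10,16),[9,15),[8,14),[7,13),[6,12); WM=7
i=11 t=12 v=3: → [12,18),[11,17),[10,16),[9,15),[8,14),[7,13); WM=11; [2,8) fires=9 [3,9) fires=9 [4,10) fires=9 [5,11) fires=9
i=12 t=13 v=3: → [13,19),[12,18),[11,17),[10,16),[9,15),[8,14); WM=11
i=13 t=13 v=5: → [13,19),[12,18),[11,17),[10,16),[9,15),[8,14); WM=11
i=14 t=14 v=7: → [14,20),[13,19),[12,18),[11,17),[10,16),[9,15); WM=11
i=15 t=14 v=7: → [14,20),[13,19),[12,18),[11,17),[10,16),[9,15); WM=13; [6,12) fires=9 [7,13) fires=9
i=16 t=15 v=4: → [15,21),[14,20),[13,19),[12,18),[11,17),[10,16); WM=13
i=17 t=20 v=3: → [20,26),[19,25),[18,24),[17,23),[16,22),[15,21); WM=13
i=18 t=23 v=2: → [23,29),[22,28),[21,27),[20,26),[19,25),[18,24); WM=13
i=19 t=28 v=7: → [28,34),[27,33),[26,32),[25,31),[24,30),[23,29); WM=27; [8,14) fires=9 [9,15) fires=7 [10,16) fires=7 [11,17) fires=7 [12,18) fires=7 [13,19) fires=7 [14,20) fires=7 [15,21) fires=4 [16,22) fires=3 [17,23) fires=3 [18,24) fires=3 [19,25) fires=3 [20,26) fires=3 [21,27) fires=2
i=20 t=29 v=5: → [29,35),[28,34),[27,33),[26,32),[25,31),[24,30); WM=27
i=21 t=22 v=2: DROP (t<27-1); WM=27
i=22 t=19 v=4: DROP (t<27-1); WM=27
i=23 t=21 v=2: DROP (t<27-1); WM=28; [22,28) fires=2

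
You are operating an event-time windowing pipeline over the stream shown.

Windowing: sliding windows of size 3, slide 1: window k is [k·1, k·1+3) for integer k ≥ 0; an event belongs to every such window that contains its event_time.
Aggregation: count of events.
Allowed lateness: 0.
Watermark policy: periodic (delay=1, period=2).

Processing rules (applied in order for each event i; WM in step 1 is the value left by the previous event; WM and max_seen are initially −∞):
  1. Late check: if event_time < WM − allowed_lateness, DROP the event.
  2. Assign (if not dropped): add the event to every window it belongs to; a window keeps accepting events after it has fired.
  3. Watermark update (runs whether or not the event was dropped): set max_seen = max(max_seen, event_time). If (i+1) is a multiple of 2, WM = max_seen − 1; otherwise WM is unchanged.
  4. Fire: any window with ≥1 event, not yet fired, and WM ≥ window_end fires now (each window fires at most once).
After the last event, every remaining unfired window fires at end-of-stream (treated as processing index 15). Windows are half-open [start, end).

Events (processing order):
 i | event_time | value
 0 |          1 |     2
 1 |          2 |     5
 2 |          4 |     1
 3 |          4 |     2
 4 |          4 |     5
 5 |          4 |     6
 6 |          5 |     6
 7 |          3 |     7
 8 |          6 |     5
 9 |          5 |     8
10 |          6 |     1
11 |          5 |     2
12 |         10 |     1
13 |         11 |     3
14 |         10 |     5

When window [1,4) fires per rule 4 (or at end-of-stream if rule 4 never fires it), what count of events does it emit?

3

i=0 t=1 v=2: → [1,4),[0,3); WM=−∞
i=1 t=2 v=5: → [2,5),[1,4),[0,3); WM=1
i=2 t=4 v=1: → [4,7),[3,6),[2,5); WM=1
i=3 t=4 v=2: → [4,7),[3,6),[2,5); WM=3; [0,3) fires=2
i=4 t=4 v=5: → [4,7),[3,6),[2,5); WM=3
i=5 t=4 v=6: → [4,7),[3,6),[2,5); WM=3
i=6 t=5 v=6: → [5,8),[4,7),[3,6); WM=3
i=7 t=3 v=7: → [3,6),[2,5),[1,4); WM=4; [1,4) fires=3
i=8 t=6 v=5: → [6,9),[5,8),[4,7); WM=4
i=9 t=5 v=8: → [5,8),[4,7),[3,6); WM=5; [2,5) fires=6
i=10 t=6 v=1: → [6,9),[5,8),[4,7); WM=5
i=11 t=5 v=2: → [5,8),[4,7),[3,6); WM=5
i=12 t=10 v=1: → [10,13),[9,12),[8,11); WM=5
i=13 t=11 v=3: → [11,14),[10,13),[9,12); WM=10; [3,6) fires=8 [4,7) fires=9 [5,8) fires=5 [6,9) fires=2
i=14 t=10 v=5: → [10,13),[9,12),[8,11); WM=10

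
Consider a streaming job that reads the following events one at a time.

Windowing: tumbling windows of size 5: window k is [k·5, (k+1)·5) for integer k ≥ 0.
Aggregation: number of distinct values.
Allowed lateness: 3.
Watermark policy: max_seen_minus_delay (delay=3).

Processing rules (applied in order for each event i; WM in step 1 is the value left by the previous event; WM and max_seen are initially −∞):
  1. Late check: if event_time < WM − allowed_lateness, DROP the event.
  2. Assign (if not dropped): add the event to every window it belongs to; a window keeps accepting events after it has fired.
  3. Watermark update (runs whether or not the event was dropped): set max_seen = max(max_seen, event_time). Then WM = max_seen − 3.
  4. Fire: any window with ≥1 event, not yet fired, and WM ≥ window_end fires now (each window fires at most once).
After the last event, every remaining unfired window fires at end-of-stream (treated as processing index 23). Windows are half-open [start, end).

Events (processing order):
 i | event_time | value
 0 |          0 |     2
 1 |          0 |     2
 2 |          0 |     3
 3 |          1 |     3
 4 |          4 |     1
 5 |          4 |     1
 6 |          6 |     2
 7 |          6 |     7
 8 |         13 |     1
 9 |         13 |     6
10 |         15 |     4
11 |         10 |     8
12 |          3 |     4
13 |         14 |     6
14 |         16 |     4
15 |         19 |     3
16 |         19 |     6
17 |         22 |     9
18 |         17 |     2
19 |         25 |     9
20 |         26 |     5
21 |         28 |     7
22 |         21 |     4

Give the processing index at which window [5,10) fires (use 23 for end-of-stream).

8

i=0 t=0 v=2: → [0,5); WM=-3
i=1 t=0 v=2: → [0,5); WM=-3
i=2 t=0 v=3: → [0,5); WM=-3
i=3 t=1 v=3: → [0,5); WM=-2
i=4 t=4 v=1: → [0,5); WM=1
i=5 t=4 v=1: → [0,5); WM=1
i=6 t=6 v=2: → [5,10); WM=3
i=7 t=6 v=7: → [5,10); WM=3
i=8 t=13 v=1: → [10,15); WM=10; [0,5) fires=3 [5,10) fires=2
i=9 t=13 v=6: → [10,15); WM=10
i=10 t=15 v=4: → [15,20); WM=12
i=11 t=10 v=8: → [10,15); WM=12
i=12 t=3 v=4: DROP (t<12-3); WM=12
i=13 t=14 v=6: → [10,15); WM=12
i=14 t=16 v=4: → [15,20); WM=13
i=15 t=19 v=3: → [15,20); WM=16; [10,15) fires=3
i=16 t=19 v=6: → [15,20); WM=16
i=17 t=22 v=9: → [20,25); WM=19
i=18 t=17 v=2: → [15,20); WM=19
i=19 t=25 v=9: → [25,30); WM=22; [15,20) fires=4
i=20 t=26 v=5: → [25,30); WM=23
i=21 t=28 v=7: → [25,30); WM=25; [20,25) fires=1
i=22 t=21 v=4: DROP (t<25-3); WM=25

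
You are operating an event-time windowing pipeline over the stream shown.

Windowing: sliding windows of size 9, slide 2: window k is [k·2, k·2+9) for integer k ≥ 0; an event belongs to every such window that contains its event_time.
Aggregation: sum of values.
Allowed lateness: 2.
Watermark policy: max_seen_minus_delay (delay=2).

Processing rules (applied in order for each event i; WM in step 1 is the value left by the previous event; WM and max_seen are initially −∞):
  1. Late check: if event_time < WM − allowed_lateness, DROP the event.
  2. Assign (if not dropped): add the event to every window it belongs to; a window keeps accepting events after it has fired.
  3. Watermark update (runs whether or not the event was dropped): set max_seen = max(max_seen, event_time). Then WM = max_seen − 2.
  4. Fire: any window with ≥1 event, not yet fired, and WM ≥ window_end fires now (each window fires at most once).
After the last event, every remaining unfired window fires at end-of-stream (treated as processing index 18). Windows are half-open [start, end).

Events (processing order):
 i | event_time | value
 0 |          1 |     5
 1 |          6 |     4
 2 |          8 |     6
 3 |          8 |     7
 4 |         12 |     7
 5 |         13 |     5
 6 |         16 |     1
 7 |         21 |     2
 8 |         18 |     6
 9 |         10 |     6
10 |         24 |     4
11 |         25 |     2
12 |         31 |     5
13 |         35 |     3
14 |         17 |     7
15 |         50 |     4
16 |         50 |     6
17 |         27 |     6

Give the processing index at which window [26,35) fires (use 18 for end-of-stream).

15

i=0 t=1 v=5: → [0,9); WM=-1
i=1 t=6 v=4: → [6,15),[4,13),[2,11),[0,9); WM=4
i=2 t=8 v=6: → [8,17),[6,15),[4,13),[2,11),[0,9); WM=6
i=3 t=8 v=7: → [8,17),[6,15),[4,13),[2,11),[0,9); WM=6
i=4 t=12 v=7: → [12,21),[10,19),[8,17),[6,15),[4,13); WM=10; [0,9) fires=22
i=5 t=13 v=5: → [12,21),[10,19),[8,17),[6,15); WM=11; [2,11) fires=17
i=6 t=16 v=1: → [16,25),[14,23),[12,21),[10,19),[8,17); WM=14; [4,13) fires=24
i=7 t=21 v=2: → [20,29),[18,27),[16,25),[14,23); WM=19; [6,15) fires=29 [8,17) fires=26 [10,19) fires=13
i=8 t=18 v=6: → [18,27),[16,25),[14,23),[12,21),[10,19); WM=19
i=9 t=10 v=6: DROP (t<19-2); WM=19
i=10 t=24 v=4: → [24,33),[22,31),[20,29),[18,27),[16,25); WM=22; [12,21) fires=19
i=11 t=25 v=2: → [24,33),[22,31),[20,29),[18,27); WM=23; [14,23) fires=9
i=12 t=31 v=5: → [30,39),[28,37),[26,35),[24,33); WM=29; [16,25) fires=13 [18,27) fires=14 [20,29) fires=8
i=13 t=35 v=3: → [34,43),[32,41),[30,39),[28,37); WM=33; [22,31) fires=6 [24,33) fires=11
i=14 t=17 v=7: DROP (t<33-2); WM=33
i=15 t=50 v=4: → [50,59),[48,57),[46,55),[44,53),[42,51); WM=48; [26,35) fires=5 [28,37) fires=8 [30,39) fires=8 [32,41) fires=3 [34,43) fires=3
i=16 t=50 v=6: → [50,59),[48,57),[46,55),[44,53),[42,51); WM=48
i=17 t=27 v=6: DROP (t<48-2); WM=48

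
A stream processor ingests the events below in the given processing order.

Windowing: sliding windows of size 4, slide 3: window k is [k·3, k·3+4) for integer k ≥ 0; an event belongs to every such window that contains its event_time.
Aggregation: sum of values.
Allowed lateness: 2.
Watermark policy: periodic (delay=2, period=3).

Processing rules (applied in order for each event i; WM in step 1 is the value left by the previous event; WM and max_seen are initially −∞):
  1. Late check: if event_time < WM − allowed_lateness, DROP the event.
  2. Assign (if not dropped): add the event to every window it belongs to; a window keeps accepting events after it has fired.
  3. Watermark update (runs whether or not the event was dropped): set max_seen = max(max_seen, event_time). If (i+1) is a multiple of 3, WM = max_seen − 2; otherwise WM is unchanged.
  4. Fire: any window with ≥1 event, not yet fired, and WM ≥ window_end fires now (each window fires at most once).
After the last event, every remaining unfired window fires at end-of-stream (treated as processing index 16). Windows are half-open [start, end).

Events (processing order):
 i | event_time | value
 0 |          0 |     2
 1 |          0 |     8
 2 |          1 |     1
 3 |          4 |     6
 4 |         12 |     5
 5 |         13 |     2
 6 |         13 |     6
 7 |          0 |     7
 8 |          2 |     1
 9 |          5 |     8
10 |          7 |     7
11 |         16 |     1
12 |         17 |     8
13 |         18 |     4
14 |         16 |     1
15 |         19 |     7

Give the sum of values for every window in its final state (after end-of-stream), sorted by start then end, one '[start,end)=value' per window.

i=0 t=0 v=2: → [0,4); WM=−∞
i=1 t=0 v=8: → [0,4); WM=−∞
i=2 t=1 v=1: → [0,4); WM=-1
i=3 t=4 v=6: → [3,7); WM=-1
i=4 t=12 v=5: → [12,16),[9,13); WM=-1
i=5 t=13 v=2: → [12,16); WM=11; [0,4) fires=11 [3,7) fires=6
i=6 t=13 v=6: → [12,16); WM=11
i=7 t=0 v=7: DROP (t<11-2); WM=11
i=8 t=2 v=1: DROP (t<11-2); WM=11
i=9 t=5 v=8: DROP (t<11-2); WM=11
i=10 t=7 v=7: DROP (t<11-2); WM=11
i=11 t=16 v=1: → [15,19); WM=14; [9,13) fires=5
i=12 t=17 v=8: → [15,19); WM=14
i=13 t=18 v=4: → [18,22),[15,19); WM=14
i=14 t=16 v=1: → [15,19); WM=16; [12,16) fires=13
i=15 t=19 v=7: → [18,22); WM=16

[0,4)=11 [3,7)=6 [9,13)=5 [12,16)=13 [15,19)=14 [18,22)=11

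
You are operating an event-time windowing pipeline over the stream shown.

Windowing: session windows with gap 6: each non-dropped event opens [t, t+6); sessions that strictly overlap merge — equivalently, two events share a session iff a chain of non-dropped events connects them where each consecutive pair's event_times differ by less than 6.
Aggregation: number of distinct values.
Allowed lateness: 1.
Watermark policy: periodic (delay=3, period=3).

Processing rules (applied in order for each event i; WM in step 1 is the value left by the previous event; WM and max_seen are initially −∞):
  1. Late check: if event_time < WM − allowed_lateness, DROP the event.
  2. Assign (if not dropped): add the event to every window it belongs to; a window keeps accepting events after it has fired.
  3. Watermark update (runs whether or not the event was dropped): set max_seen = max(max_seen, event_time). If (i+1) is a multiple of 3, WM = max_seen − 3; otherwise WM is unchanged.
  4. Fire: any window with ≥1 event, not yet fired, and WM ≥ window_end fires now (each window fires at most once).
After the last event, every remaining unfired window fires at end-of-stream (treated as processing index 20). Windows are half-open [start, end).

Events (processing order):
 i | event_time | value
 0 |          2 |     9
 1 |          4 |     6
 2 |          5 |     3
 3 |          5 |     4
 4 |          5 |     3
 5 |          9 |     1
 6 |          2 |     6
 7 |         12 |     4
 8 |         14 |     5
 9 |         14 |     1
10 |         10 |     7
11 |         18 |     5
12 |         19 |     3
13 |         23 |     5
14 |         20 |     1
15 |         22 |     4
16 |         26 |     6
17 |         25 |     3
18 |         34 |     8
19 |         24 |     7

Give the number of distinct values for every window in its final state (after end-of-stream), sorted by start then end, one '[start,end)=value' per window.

[2,32)=7 [34,40)=1

i=0 t=2 v=9: → [2,8); WM=−∞
i=1 t=4 v=6: → [2,10); WM=−∞
i=2 t=5 v=3: → [2,11); WM=2
i=3 t=5 v=4: → [2,11); WM=2
i=4 t=5 v=3: → [2,11); WM=2
i=5 t=9 v=1: → [2,15); WM=6
i=6 t=2 v=6: DROP (t<6-1); WM=6
i=7 t=12 v=4: → [2,18); WM=6
i=8 t=14 v=5: → [2,20); WM=11
i=9 t=14 v=1: → [2,20); WM=11
i=10 t=10 v=7: → [2,20); WM=11
i=11 t=18 v=5: → [2,24); WM=15
i=12 t=19 v=3: → [2,25); WM=15
i=13 t=23 v=5: → [2,29); WM=15
i=14 t=20 v=1: → [2,29); WM=20
i=15 t=22 v=4: → [2,29); WM=20
i=16 t=26 v=6: → [2,32); WM=20
i=17 t=25 v=3: → [2,32); WM=23
i=18 t=34 v=8: → [34,40); WM=23
i=19 t=24 v=7: → [2,32); WM=23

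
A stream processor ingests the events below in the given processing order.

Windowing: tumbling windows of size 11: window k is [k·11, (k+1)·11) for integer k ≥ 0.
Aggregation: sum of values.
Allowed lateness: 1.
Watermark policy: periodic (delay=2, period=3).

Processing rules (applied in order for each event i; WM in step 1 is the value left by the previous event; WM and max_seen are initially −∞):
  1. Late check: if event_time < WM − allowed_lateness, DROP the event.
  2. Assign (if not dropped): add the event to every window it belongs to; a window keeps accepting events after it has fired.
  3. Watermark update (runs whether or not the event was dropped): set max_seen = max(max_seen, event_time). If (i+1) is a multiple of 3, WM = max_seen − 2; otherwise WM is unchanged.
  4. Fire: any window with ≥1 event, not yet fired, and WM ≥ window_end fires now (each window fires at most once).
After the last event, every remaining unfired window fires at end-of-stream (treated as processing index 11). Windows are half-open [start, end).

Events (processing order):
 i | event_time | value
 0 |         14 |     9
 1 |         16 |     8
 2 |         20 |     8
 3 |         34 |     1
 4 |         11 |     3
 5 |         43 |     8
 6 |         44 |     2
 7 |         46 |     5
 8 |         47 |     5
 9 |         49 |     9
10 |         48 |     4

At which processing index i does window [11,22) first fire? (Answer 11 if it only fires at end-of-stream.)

i=0 t=14 v=9: → [11,22); WM=−∞
i=1 t=16 v=8: → [11,22); WM=−∞
i=2 t=20 v=8: → [11,22); WM=18
i=3 t=34 v=1: → [33,44); WM=18
i=4 t=11 v=3: DROP (t<18-1); WM=18
i=5 t=43 v=8: → [33,44); WM=41; [11,22) fires=25
i=6 t=44 v=2: → [44,55); WM=41
i=7 t=46 v=5: → [44,55); WM=41
i=8 t=47 v=5: → [44,55); WM=45; [33,44) fires=9
i=9 t=49 v=9: → [44,55); WM=45
i=10 t=48 v=4: → [44,55); WM=45

5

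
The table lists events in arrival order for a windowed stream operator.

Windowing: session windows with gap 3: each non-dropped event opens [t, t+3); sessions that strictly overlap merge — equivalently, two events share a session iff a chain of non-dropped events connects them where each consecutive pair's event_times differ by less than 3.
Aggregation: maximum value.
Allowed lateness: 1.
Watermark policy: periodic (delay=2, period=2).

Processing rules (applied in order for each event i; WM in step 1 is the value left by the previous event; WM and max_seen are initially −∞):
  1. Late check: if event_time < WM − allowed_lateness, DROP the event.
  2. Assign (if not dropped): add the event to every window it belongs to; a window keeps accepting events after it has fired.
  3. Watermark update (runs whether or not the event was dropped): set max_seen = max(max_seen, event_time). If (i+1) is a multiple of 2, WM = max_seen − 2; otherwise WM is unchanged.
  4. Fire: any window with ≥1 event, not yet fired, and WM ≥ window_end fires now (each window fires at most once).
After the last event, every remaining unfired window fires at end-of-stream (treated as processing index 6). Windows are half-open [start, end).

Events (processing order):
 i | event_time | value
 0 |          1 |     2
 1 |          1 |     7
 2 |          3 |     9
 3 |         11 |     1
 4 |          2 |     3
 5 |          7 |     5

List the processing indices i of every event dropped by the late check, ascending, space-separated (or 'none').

4 5

i=0 t=1 v=2: → [1,4); WM=−∞
i=1 t=1 v=7: → [1,4); WM=-1
i=2 t=3 v=9: → [1,6); WM=-1
i=3 t=11 v=1: → [11,14); WM=9
i=4 t=2 v=3: DROP (t<9-1); WM=9
i=5 t=7 v=5: DROP (t<9-1); WM=9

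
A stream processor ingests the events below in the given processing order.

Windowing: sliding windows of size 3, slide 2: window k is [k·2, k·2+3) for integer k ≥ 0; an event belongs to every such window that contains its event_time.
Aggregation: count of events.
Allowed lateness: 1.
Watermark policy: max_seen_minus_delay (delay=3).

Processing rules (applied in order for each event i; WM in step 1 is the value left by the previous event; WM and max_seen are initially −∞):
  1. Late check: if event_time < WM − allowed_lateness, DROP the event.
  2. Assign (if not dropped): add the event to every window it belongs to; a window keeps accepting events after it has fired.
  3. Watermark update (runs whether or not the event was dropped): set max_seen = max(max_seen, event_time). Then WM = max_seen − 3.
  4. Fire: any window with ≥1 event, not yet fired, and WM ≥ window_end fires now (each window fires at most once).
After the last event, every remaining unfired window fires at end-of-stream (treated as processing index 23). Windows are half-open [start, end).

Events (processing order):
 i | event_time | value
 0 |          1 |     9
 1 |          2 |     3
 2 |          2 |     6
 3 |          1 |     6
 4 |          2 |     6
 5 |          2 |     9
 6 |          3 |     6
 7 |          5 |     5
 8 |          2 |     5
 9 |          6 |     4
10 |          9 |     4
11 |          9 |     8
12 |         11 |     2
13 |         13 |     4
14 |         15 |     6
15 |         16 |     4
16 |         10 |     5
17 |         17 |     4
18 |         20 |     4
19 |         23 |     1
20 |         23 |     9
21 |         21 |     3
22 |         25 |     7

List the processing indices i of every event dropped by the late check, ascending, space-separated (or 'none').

16

i=0 t=1 v=9: → [0,3); WM=-2
i=1 t=2 v=3: → [2,5),[0,3); WM=-1
i=2 t=2 v=6: → [2,5),[0,3); WM=-1
i=3 t=1 v=6: → [0,3); WM=-1
i=4 t=2 v=6: → [2,5),[0,3); WM=-1
i=5 t=2 v=9: → [2,5),[0,3); WM=-1
i=6 t=3 v=6: → [2,5); WM=0
i=7 t=5 v=5: → [4,7); WM=2
i=8 t=2 v=5: → [2,5),[0,3); WM=2
i=9 t=6 v=4: → [6,9),[4,7); WM=3; [0,3) fires=7
i=10 t=9 v=4: → [8,11); WM=6; [2,5) fires=6
i=11 t=9 v=8: → [8,11); WM=6
i=12 t=11 v=2: → [10,13); WM=8; [4,7) fires=2
i=13 t=13 v=4: → [12,15); WM=10; [6,9) fires=1
i=14 t=15 v=6: → [14,17); WM=12; [8,11) fires=2
i=15 t=16 v=4: → [16,19),[14,17); WM=13; [10,13) fires=1
i=16 t=10 v=5: DROP (t<13-1); WM=13
i=17 t=17 v=4: → [16,19); WM=14
i=18 t=20 v=4: → [20,23),[18,21); WM=17; [12,15) fires=1 [14,17) fires=2
i=19 t=23 v=1: → [22,25); WM=20; [16,19) fires=2
i=20 t=23 v=9: → [22,25); WM=20
i=21 t=21 v=3: → [20,23); WM=20
i=22 t=25 v=7: → [24,27); WM=22; [18,21) fires=1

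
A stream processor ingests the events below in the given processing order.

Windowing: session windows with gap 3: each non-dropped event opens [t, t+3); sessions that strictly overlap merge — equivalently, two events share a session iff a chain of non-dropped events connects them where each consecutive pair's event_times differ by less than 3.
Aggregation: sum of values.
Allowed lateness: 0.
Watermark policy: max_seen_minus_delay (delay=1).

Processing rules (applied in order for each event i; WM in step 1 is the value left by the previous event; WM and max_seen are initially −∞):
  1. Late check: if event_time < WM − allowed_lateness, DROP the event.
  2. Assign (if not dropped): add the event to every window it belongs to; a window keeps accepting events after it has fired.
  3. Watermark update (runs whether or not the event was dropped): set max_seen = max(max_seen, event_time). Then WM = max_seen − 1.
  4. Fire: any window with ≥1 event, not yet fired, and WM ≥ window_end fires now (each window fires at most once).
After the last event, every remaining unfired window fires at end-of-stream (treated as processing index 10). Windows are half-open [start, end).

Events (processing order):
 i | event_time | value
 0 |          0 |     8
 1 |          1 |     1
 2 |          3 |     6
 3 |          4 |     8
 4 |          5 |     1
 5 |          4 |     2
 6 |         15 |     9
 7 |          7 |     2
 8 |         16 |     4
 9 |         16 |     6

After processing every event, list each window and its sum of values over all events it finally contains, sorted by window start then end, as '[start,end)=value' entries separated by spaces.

i=0 t=0 v=8: → [0,3); WM=-1
i=1 t=1 v=1: → [0,4); WM=0
i=2 t=3 v=6: → [0,6); WM=2
i=3 t=4 v=8: → [0,7); WM=3
i=4 t=5 v=1: → [0,8); WM=4
i=5 t=4 v=2: → [0,8); WM=4
i=6 t=15 v=9: → [15,18); WM=14
i=7 t=7 v=2: DROP (t<14-0); WM=14
i=8 t=16 v=4: → [15,19); WM=15
i=9 t=16 v=6: → [15,19); WM=15

[0,8)=26 [15,19)=19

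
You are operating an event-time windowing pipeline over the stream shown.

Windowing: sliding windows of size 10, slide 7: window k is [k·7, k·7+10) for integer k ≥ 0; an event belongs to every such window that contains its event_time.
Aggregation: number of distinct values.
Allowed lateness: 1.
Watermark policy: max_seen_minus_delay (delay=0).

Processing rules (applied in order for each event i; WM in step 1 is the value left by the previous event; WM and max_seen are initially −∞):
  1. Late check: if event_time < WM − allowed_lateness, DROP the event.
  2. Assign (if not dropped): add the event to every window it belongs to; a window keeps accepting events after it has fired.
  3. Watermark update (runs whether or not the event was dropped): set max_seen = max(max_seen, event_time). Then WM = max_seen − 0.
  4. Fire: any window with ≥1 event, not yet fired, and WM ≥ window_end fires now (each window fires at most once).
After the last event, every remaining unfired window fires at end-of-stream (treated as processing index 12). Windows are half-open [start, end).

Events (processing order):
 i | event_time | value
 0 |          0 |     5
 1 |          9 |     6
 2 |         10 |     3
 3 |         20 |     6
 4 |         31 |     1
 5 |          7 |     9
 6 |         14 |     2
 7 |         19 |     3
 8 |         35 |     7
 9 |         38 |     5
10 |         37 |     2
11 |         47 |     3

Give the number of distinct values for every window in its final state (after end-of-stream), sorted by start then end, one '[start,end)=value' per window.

i=0 t=0 v=5: → [0,10); WM=0
i=1 t=9 v=6: → [7,17),[0,10); WM=9
i=2 t=10 v=3: → [7,17); WM=10; [0,10) fires=2
i=3 t=20 v=6: → [14,24); WM=20; [7,17) fires=2
i=4 t=31 v=1: → [28,38); WM=31; [14,24) fires=1
i=5 t=7 v=9: DROP (t<31-1); WM=31
i=6 t=14 v=2: DROP (t<31-1); WM=31
i=7 t=19 v=3: DROP (t<31-1); WM=31
i=8 t=35 v=7: → [35,45),[28,38); WM=35
i=9 t=38 v=5: → [35,45); WM=38; [28,38) fires=2
i=10 t=37 v=2: → [35,45),[28,38); WM=38
i=11 t=47 v=3: → [42,52); WM=47; [35,45) fires=3

[0,10)=2 [7,17)=2 [14,24)=1 [28,38)=3 [35,45)=3 [42,52)=1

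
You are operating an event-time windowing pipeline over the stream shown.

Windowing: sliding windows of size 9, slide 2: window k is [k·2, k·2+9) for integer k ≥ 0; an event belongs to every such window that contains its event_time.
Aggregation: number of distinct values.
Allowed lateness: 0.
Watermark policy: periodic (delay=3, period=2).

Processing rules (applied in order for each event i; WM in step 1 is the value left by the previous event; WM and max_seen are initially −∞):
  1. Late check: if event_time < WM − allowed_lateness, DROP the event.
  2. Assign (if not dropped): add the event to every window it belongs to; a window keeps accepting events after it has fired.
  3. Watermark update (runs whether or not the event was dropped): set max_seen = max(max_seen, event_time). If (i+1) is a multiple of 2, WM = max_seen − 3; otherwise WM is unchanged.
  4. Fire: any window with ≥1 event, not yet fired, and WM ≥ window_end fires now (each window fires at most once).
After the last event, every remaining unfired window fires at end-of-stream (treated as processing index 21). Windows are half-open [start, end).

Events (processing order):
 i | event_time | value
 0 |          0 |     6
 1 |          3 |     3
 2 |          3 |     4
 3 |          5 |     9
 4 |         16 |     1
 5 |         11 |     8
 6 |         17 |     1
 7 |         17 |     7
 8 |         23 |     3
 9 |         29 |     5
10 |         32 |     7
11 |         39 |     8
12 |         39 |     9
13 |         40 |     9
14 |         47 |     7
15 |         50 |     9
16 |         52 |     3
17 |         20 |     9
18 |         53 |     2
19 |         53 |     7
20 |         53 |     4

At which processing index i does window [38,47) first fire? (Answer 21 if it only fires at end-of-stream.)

i=0 t=0 v=6: → [0,9); WM=−∞
i=1 t=3 v=3: → [2,11),[0,9); WM=0
i=2 t=3 v=4: → [2,11),[0,9); WM=0
i=3 t=5 v=9: → [4,13),[2,11),[0,9); WM=2
i=4 t=16 v=1: → [16,25),[14,23),[12,21),[10,19),[8,17); WM=2
i=5 t=11 v=8: → [10,19),[8,17),[6,15),[4,13); WM=13; [0,9) fires=4 [2,11) fires=3 [4,13) fires=2
i=6 t=17 v=1: → [16,25),[14,23),[12,21),[10,19); WM=13
i=7 t=17 v=7: → [16,25),[14,23),[12,21),[10,19); WM=14
i=8 t=23 v=3: → [22,31),[20,29),[18,27),[16,25); WM=14
i=9 t=29 v=5: → [28,37),[26,35),[24,33),[22,31); WM=26; [6,15) fires=1 [8,17) fires=2 [10,19) fires=3 [12,21) fires=2 [14,23) fires=2 [16,25) fires=3
i=10 t=32 v=7: → [32,41),[30,39),[28,37),[26,35),[24,33); WM=26
i=11 t=39 v=8: → [38,47),[36,45),[34,43),[32,41); WM=36; [18,27) fires=1 [20,29) fires=1 [22,31) fires=2 [24,33) fires=2 [26,35) fires=2
i=12 t=39 v=9: → [38,47),[36,45),[34,43),[32,41); WM=36
i=13 t=40 v=9: → [40,49),[38,47),[36,45),[34,43),[32,41); WM=37; [28,37) fires=2
i=14 t=47 v=7: → [46,55),[44,53),[42,51),[40,49); WM=37
i=15 t=50 v=9: → [50,59),[48,57),[46,55),[44,53),[42,51); WM=47; [30,39) fires=1 [32,41) fires=3 [34,43) fires=2 [36,45) fires=2 [38,47) fires=2
i=16 t=52 v=3: → [52,61),[50,59),[48,57),[46,55),[44,53); WM=47
i=17 t=20 v=9: DROP (t<47-0); WM=49; [40,49) fires=2
i=18 t=53 v=2: → [52,61),[50,59),[48,57),[46,55); WM=49
i=19 t=53 v=7: → [52,61),[50,59),[48,57),[46,55); WM=50
i=20 t=53 v=4: → [52,61),[50,59),[48,57),[46,55); WM=50

15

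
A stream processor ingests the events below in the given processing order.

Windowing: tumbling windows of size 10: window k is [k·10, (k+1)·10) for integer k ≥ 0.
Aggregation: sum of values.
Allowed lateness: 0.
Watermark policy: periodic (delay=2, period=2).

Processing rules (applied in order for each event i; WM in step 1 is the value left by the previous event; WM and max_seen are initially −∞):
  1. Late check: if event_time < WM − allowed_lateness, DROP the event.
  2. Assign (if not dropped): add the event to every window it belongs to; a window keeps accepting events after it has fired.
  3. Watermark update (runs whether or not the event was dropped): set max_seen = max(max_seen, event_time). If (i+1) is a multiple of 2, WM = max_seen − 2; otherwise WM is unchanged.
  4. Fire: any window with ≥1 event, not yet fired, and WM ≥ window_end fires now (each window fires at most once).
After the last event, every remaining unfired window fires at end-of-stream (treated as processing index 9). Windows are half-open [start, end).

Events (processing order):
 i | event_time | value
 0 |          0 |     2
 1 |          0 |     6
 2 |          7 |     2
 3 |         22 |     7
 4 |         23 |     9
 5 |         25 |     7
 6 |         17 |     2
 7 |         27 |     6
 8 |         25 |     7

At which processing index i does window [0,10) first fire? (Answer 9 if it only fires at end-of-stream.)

i=0 t=0 v=2: → [0,10); WM=−∞
i=1 t=0 v=6: → [0,10); WM=-2
i=2 t=7 v=2: → [0,10); WM=-2
i=3 t=22 v=7: → [20,30); WM=20; [0,10) fires=10
i=4 t=23 v=9: → [20,30); WM=20
i=5 t=25 v=7: → [20,30); WM=23
i=6 t=17 v=2: DROP (t<23-0); WM=23
i=7 t=27 v=6: → [20,30); WM=25
i=8 t=25 v=7: → [20,30); WM=25

3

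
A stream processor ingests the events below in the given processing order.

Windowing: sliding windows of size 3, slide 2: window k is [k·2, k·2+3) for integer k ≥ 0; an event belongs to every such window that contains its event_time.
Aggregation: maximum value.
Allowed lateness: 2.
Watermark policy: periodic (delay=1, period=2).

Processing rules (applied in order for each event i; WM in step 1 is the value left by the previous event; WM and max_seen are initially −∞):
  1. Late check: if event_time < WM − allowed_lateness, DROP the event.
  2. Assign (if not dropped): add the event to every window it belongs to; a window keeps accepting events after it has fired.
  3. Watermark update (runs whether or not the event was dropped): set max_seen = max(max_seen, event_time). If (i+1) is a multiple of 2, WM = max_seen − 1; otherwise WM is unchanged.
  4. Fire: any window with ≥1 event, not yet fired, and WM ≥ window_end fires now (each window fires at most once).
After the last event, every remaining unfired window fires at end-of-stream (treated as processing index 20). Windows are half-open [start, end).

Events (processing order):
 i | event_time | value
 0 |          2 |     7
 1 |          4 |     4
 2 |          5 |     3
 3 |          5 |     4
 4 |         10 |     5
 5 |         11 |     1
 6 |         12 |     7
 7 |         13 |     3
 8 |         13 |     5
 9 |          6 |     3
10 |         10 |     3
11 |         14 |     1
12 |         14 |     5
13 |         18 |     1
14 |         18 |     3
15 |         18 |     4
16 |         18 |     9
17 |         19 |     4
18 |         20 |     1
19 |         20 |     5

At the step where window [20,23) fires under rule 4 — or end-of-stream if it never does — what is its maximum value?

5

i=0 t=2 v=7: → [2,5),[0,3); WM=−∞
i=1 t=4 v=4: → [4,7),[2,5); WM=3; [0,3) fires=7
i=2 t=5 v=3: → [4,7); WM=3
i=3 t=5 v=4: → [4,7); WM=4
i=4 t=10 v=5: → [10,13),[8,11); WM=4
i=5 t=11 v=1: → [10,13); WM=10; [2,5) fires=7 [4,7) fires=4
i=6 t=12 v=7: → [12,15),[10,13); WM=10
i=7 t=13 v=3: → [12,15); WM=12; [8,11) fires=5
i=8 t=13 v=5: → [12,15); WM=12
i=9 t=6 v=3: DROP (t<12-2); WM=12
i=10 t=10 v=3: → [10,13),[8,11); WM=12
i=11 t=14 v=1: → [14,17),[12,15); WM=13; [10,13) fires=7
i=12 t=14 v=5: → [14,17),[12,15); WM=13
i=13 t=18 v=1: → [18,21),[16,19); WM=17; [12,15) fires=7 [14,17) fires=5
i=14 t=18 v=3: → [18,21),[16,19); WM=17
i=15 t=18 v=4: → [18,21),[16,19); WM=17
i=16 t=18 v=9: → [18,21),[16,19); WM=17
i=17 t=19 v=4: → [18,21); WM=18
i=18 t=20 v=1: → [20,23),[18,21); WM=18
i=19 t=20 v=5: → [20,23),[18,21); WM=19; [16,19) fires=9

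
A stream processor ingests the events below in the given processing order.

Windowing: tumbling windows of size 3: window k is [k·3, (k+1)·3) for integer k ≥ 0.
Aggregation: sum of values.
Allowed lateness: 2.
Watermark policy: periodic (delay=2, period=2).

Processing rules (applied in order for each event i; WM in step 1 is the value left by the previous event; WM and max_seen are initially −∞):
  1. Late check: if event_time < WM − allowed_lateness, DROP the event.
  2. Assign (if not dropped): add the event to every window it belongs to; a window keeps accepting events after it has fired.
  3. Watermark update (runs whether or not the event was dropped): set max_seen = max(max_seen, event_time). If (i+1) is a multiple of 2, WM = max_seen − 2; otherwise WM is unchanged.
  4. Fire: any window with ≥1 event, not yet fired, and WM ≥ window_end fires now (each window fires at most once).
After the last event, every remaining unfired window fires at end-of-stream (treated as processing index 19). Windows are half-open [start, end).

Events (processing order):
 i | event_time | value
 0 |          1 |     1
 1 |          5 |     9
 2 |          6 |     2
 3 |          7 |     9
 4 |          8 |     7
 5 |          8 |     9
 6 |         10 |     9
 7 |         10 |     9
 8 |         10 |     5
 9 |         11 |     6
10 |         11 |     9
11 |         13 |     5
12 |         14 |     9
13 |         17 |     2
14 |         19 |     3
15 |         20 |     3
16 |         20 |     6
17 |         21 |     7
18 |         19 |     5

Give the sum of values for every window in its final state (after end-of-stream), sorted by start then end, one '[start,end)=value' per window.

[0,3)=1 [3,6)=9 [6,9)=27 [9,12)=38 [12,15)=14 [15,18)=2 [18,21)=17 [21,24)=7

i=0 t=1 v=1: → [0,3); WM=−∞
i=1 t=5 v=9: → [3,6); WM=3; [0,3) fires=1
i=2 t=6 v=2: → [6,9); WM=3
i=3 t=7 v=9: → [6,9); WM=5
i=4 t=8 v=7: → [6,9); WM=5
i=5 t=8 v=9: → [6,9); WM=6; [3,6) fires=9
i=6 t=10 v=9: → [9,12); WM=6
i=7 t=10 v=9: → [9,12); WM=8
i=8 t=10 v=5: → [9,12); WM=8
i=9 t=11 v=6: → [9,12); WM=9; [6,9) fires=27
i=10 t=11 v=9: → [9,12); WM=9
i=11 t=13 v=5: → [12,15); WM=11
i=12 t=14 v=9: → [12,15); WM=11
i=13 t=17 v=2: → [15,18); WM=15; [9,12) fires=38 [12,15) fires=14
i=14 t=19 v=3: → [18,21); WM=15
i=15 t=20 v=3: → [18,21); WM=18; [15,18) fires=2
i=16 t=20 v=6: → [18,21); WM=18
i=17 t=21 v=7: → [21,24); WM=19
i=18 t=19 v=5: → [18,21); WM=19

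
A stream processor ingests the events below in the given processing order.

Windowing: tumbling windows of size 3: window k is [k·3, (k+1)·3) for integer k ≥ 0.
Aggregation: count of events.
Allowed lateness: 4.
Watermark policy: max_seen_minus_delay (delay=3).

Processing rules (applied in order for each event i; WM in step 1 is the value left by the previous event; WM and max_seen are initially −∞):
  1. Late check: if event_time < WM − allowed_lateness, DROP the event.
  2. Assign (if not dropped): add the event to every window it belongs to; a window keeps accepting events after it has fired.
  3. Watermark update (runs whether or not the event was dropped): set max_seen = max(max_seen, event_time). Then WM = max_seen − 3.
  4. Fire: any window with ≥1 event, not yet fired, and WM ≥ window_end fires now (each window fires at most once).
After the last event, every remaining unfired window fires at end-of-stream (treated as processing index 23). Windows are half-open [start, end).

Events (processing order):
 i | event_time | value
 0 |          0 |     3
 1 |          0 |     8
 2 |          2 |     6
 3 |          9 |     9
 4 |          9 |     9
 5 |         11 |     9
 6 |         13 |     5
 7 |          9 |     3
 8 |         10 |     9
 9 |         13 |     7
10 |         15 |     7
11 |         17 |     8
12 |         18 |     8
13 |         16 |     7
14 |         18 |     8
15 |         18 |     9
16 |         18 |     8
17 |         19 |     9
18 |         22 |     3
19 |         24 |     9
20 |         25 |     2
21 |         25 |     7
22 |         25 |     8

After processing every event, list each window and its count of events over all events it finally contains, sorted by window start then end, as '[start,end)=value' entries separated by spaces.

i=0 t=0 v=3: → [0,3); WM=-3
i=1 t=0 v=8: → [0,3); WM=-3
i=2 t=2 v=6: → [0,3); WM=-1
i=3 t=9 v=9: → [9,12); WM=6; [0,3) fires=3
i=4 t=9 v=9: → [9,12); WM=6
i=5 t=11 v=9: → [9,12); WM=8
i=6 t=13 v=5: → [12,15); WM=10
i=7 t=9 v=3: → [9,12); WM=10
i=8 t=10 v=9: → [9,12); WM=10
i=9 t=13 v=7: → [12,15); WM=10
i=10 t=15 v=7: → [15,18); WM=12; [9,12) fires=5
i=11 t=17 v=8: → [15,18); WM=14
i=12 t=18 v=8: → [18,21); WM=15; [12,15) fires=2
i=13 t=16 v=7: → [15,18); WM=15
i=14 t=18 v=8: → [18,21); WM=15
i=15 t=18 v=9: → [18,21); WM=15
i=16 t=18 v=8: → [18,21); WM=15
i=17 t=19 v=9: → [18,21); WM=16
i=18 t=22 v=3: → [21,24); WM=19; [15,18) fires=3
i=19 t=24 v=9: → [24,27); WM=21; [18,21) fires=5
i=20 t=25 v=2: → [24,27); WM=22
i=21 t=25 v=7: → [24,27); WM=22
i=22 t=25 v=8: → [24,27); WM=22

[0,3)=3 [9,12)=5 [12,15)=2 [15,18)=3 [18,21)=5 [21,24)=1 [24,27)=4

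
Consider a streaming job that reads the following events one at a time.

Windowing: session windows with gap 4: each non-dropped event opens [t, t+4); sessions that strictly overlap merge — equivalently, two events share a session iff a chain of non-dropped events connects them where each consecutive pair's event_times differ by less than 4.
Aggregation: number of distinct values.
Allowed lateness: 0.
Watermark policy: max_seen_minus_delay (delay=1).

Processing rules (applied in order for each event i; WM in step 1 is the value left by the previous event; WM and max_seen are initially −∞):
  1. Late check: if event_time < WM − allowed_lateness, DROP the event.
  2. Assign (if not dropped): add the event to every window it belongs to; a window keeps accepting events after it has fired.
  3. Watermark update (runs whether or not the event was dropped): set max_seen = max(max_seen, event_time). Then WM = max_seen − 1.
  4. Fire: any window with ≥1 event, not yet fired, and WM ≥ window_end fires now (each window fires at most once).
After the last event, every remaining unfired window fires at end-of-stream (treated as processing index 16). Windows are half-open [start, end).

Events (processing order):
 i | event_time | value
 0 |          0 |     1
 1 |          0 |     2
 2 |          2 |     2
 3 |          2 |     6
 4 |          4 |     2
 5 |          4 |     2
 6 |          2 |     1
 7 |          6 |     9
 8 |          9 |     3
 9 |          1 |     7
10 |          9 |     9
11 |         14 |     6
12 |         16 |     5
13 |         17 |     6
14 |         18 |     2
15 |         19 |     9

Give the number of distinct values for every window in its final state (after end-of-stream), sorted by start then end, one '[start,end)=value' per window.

[0,13)=5 [14,23)=4

i=0 t=0 v=1: → [0,4); WM=-1
i=1 t=0 v=2: → [0,4); WM=-1
i=2 t=2 v=2: → [0,6); WM=1
i=3 t=2 v=6: → [0,6); WM=1
i=4 t=4 v=2: → [0,8); WM=3
i=5 t=4 v=2: → [0,8); WM=3
i=6 t=2 v=1: DROP (t<3-0); WM=3
i=7 t=6 v=9: → [0,10); WM=5
i=8 t=9 v=3: → [0,13); WM=8
i=9 t=1 v=7: DROP (t<8-0); WM=8
i=10 t=9 v=9: → [0,13); WM=8
i=11 t=14 v=6: → [14,18); WM=13
i=12 t=16 v=5: → [14,20); WM=15
i=13 t=17 v=6: → [14,21); WM=16
i=14 t=18 v=2: → [14,22); WM=17
i=15 t=19 v=9: → [14,23); WM=18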